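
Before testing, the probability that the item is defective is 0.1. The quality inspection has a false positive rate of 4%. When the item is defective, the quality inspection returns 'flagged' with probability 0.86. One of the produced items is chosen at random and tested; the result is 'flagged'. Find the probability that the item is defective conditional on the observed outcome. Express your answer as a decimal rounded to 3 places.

P(H | E) ≈ 0.705

Let H be the event that the item is defective. P(H) = 0.1, so P(¬H) = 0.9. With E the 'flagged' result, P(E|H) = 0.86 and P(E|¬H) = 0.04.
P(E) = 0.86·0.1 + 0.04·0.9 = 0.086000 + 0.036000 = 0.12200.
By Bayes' theorem, P(H|E) = 0.086000 / 0.12200 = 0.705.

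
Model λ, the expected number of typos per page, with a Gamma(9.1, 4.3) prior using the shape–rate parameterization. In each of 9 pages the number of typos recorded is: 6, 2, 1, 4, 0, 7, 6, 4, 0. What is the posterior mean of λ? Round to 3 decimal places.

Posterior mean ≈ 2.940

Total count ∑xᵢ = 30 over n = 9 pages.
Gamma is conjugate to the Poisson likelihood: posterior is Gamma(shape = 9.1+30 = 39.1, rate = 4.3+9 = 13.3).
Posterior mean = shape/rate = 39.1/13.3 = 2.940.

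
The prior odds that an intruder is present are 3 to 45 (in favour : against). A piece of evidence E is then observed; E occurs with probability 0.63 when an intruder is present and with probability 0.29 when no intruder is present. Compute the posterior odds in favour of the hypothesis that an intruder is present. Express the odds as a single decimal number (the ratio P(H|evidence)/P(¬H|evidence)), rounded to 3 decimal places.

Prior odds = 3/45 = 0.066667.
Likelihood ratio for E = 0.63/0.29 = 2.1724.
Posterior odds = prior odds × LR = 0.14483.

Posterior odds ≈ 0.145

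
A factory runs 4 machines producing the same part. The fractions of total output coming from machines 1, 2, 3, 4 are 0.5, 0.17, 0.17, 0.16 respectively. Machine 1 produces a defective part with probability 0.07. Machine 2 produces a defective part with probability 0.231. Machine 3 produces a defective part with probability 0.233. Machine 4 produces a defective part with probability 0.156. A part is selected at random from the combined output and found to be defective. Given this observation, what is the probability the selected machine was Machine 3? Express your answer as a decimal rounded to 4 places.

P(defective|M1) = 0.07; P(defective|M2) = 0.231; P(defective|M3) = 0.233; P(defective|M4) = 0.156.
Prior × likelihood for each source: 0.5·0.07=0.03500, 0.17·0.231=0.03927, 0.17·0.233=0.03961, 0.16·0.156=0.02496. Summing gives P(defective) = 0.13884.
P(Machine 3 | defective) = 0.03961 / 0.13884 = 0.2853.

Posterior probability ≈ 0.2853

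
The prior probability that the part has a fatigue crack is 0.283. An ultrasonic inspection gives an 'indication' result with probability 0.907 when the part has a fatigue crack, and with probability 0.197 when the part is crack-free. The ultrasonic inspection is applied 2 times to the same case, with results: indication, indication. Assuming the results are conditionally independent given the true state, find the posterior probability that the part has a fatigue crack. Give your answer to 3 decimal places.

Posterior P(H) ≈ 0.893

With H the event that the part has a fatigue crack, the joint likelihood of the observed sequence is P(data|H) = 0.907·0.907 = 0.82265 and P(data|¬H) = 0.197·0.197 = 0.038809.
Bayes: P(H|data) = 0.283·0.82265 / (0.283·0.82265 + 0.717·0.038809) = 0.23281/0.26064 = 0.8932.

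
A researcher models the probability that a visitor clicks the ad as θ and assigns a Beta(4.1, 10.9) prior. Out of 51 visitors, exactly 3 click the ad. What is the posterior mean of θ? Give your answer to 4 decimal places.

The binomial likelihood is conjugate to the Beta prior: with 3 successes and 48 failures, the posterior is Beta(4.1+3, 10.9+48) = Beta(7.1, 58.9).
E[θ | data] = 7.1/(7.1+58.9) = 0.1076.

Posterior mean ≈ 0.1076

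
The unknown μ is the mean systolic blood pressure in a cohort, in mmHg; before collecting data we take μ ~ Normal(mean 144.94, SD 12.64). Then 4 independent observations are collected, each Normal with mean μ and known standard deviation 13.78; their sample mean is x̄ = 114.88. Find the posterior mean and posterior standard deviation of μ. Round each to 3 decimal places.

With known σ, the Normal prior is conjugate. Weight on the data is w = (n/σ²)/(n/σ² + 1/τ₀²) = 0.0210650/(0.0210650+0.00625901) = 0.77093.
Posterior mean = w·x̄ + (1−w)·μ₀ = 0.77093·114.88 + 0.22907·144.94 = 121.766. Posterior variance = 1/(0.0210650+0.00625901) = 36.5978, so SD = 6.050.

Posterior mean ≈ 121.766; posterior SD ≈ 6.050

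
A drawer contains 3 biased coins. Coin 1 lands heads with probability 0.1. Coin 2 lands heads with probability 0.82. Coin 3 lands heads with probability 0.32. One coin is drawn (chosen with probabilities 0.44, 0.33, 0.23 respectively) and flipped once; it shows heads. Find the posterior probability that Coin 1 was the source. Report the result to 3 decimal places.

Posterior probability ≈ 0.113

P(heads|C1) = 0.1; P(heads|C2) = 0.82; P(heads|C3) = 0.32.
Prior × likelihood for each source: 0.44·0.1=0.04400, 0.33·0.82=0.2706, 0.23·0.32=0.07360. Summing gives P(heads) = 0.38820.
P(Coin 1 | heads) = 0.04400 / 0.38820 = 0.113.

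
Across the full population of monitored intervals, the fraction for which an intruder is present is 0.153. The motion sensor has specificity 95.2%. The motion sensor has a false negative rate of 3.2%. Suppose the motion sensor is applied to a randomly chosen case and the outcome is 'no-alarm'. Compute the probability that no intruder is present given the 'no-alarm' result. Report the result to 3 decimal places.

Write H for 'an intruder is present'. Prior odds H:¬H = 0.153/0.847 = 0.18064. For the 'no-alarm' outcome, the likelihood ratio is 0.032/0.952 = 0.033613.
Posterior odds = 0.18064 × 0.033613 = 0.0060719, so P(H|E) = 0.0060719/(1+0.0060719) = 0.006. Then P(¬H|E) = 1 − 0.006 = 0.994.

P(¬H | E) ≈ 0.994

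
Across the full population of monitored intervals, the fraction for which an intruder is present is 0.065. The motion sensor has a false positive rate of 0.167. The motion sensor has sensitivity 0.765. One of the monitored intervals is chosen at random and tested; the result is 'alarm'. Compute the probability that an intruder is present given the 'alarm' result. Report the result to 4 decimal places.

Let H be the event that an intruder is present. P(H) = 0.065, so P(¬H) = 0.935. With E the 'alarm' result, P(E|H) = 0.765 and P(E|¬H) = 0.167.
P(E) = 0.765·0.065 + 0.167·0.935 = 0.049725 + 0.15615 = 0.20587.
By Bayes' theorem, P(H|E) = 0.049725 / 0.20587 = 0.2415.

P(H | E) ≈ 0.2415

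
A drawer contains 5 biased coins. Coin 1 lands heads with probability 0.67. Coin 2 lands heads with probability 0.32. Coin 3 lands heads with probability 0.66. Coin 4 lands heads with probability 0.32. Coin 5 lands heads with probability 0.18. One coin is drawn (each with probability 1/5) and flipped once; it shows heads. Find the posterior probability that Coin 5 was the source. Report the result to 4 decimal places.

Tabulate prior·likelihood by source: [1] prior 0.2, lik 0.67, product 0.1340; [2] prior 0.2, lik 0.32, product 0.06400; [3] prior 0.2, lik 0.66, product 0.1320; [4] prior 0.2, lik 0.32, product 0.06400; [5] prior 0.2, lik 0.18, product 0.03600.
Normalizing constant = 0.43000; the posterior for Coin 5 is its product over the sum, 0.03600/0.43000 = 0.0837.

Posterior probability ≈ 0.0837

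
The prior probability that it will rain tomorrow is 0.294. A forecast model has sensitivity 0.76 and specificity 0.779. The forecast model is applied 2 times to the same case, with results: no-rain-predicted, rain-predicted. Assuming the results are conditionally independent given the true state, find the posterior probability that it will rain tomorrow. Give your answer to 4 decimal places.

With H the event that it will rain tomorrow, the joint likelihood of the observed sequence is P(data|H) = 0.24·0.76 = 0.18240 and P(data|¬H) = 0.779·0.221 = 0.17216.
Bayes: P(H|data) = 0.294·0.18240 / (0.294·0.18240 + 0.706·0.17216) = 0.053626/0.17517 = 0.3061.

Posterior P(H) ≈ 0.3061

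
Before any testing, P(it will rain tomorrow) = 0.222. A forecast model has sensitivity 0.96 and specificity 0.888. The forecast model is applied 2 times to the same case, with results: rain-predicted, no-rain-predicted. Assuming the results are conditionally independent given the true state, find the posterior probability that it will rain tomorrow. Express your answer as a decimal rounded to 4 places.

With H the event that it will rain tomorrow, the joint likelihood of the observed sequence is P(data|H) = 0.96·0.04 = 0.038400 and P(data|¬H) = 0.112·0.888 = 0.099456.
Bayes: P(H|data) = 0.222·0.038400 / (0.222·0.038400 + 0.778·0.099456) = 0.0085248/0.085902 = 0.0992.

Posterior P(H) ≈ 0.0992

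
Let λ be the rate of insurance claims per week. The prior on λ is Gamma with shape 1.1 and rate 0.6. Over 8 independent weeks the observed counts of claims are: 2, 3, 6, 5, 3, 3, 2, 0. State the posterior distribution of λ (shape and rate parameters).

The Poisson likelihood adds the total count to the shape and the number of exposure periods to the rate. Here ∑xᵢ = 24 and n = 8, so shape 1.1→25.1 and rate 0.6→8.6.

Posterior: Gamma(shape=25.1, rate=8.6)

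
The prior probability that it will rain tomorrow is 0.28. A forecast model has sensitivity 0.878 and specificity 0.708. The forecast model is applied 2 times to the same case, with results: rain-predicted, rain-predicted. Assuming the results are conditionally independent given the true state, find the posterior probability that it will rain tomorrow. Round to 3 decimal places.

Let H be the event that it will rain tomorrow; start with P(H) = 0.28. P('rain-predicted'|H) = 0.878, P('rain-predicted'|¬H) = 0.292.
Update on result 1 ('rain-predicted'): P(H) ← 0.878·0.2800 / (0.878·0.2800 + 0.292·0.7200) = 0.24584/0.45608 = 0.5390.
Update on result 2 ('rain-predicted'): P(H) ← 0.878·0.5390 / (0.878·0.5390 + 0.292·0.4610) = 0.47327/0.60787 = 0.7786.

Posterior P(H) ≈ 0.779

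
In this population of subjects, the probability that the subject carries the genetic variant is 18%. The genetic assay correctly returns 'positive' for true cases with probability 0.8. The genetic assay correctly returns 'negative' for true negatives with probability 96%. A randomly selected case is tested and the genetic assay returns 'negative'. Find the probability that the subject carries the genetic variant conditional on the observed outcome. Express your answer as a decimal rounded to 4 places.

P(H | E) ≈ 0.0437

Write H for 'the subject carries the genetic variant'. Prior odds H:¬H = 0.18/0.82 = 0.21951. For the 'negative' outcome, the likelihood ratio is 0.2/0.96 = 0.20833.
Posterior odds = 0.21951 × 0.20833 = 0.045732, so P(H|E) = 0.045732/(1+0.045732) = 0.0437.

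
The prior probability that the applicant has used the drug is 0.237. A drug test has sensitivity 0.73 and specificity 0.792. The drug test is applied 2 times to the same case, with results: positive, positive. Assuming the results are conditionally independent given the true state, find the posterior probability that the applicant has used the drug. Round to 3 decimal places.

Let H be the event that the applicant has used the drug; start with P(H) = 0.237. P('positive'|H) = 0.73, P('positive'|¬H) = 0.208.
Update on result 1 ('positive'): P(H) ← 0.73·0.2370 / (0.73·0.2370 + 0.208·0.7630) = 0.17301/0.33171 = 0.5216.
Update on result 2 ('positive'): P(H) ← 0.73·0.5216 / (0.73·0.5216 + 0.208·0.4784) = 0.38074/0.48026 = 0.7928.

Posterior P(H) ≈ 0.793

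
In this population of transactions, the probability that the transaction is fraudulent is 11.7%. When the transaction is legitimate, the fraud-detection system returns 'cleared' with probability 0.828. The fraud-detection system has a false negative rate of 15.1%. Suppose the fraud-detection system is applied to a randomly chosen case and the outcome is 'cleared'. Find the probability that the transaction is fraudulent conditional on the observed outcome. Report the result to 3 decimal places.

Let H be the event that the transaction is fraudulent. P(H) = 0.117, so P(¬H) = 0.883. With E the 'cleared' result, P(E|H) = 0.151 and P(E|¬H) = 0.828.
P(E) = 0.151·0.117 + 0.828·0.883 = 0.017667 + 0.73112 = 0.74879.
By Bayes' theorem, P(H|E) = 0.017667 / 0.74879 = 0.024.

P(H | E) ≈ 0.024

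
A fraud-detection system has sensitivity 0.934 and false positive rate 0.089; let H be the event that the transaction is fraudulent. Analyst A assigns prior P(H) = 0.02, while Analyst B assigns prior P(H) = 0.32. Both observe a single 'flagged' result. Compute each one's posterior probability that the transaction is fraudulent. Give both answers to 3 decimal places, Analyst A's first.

Analyst A: 0.176; Analyst B: 0.832

P('+'|H) = 0.934, P('+'|¬H) = 0.089.
Analyst A: numerator 0.934·0.02 = 0.018680; evidence = 0.018680+0.089·0.98 = 0.10590; posterior = 0.176.
Analyst B: numerator 0.934·0.32 = 0.29888; evidence = 0.29888+0.089·0.68 = 0.35940; posterior = 0.832.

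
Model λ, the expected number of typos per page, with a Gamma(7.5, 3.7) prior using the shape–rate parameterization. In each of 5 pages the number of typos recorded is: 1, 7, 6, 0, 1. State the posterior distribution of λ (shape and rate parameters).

Total count ∑xᵢ = 15 over n = 5 pages.
Gamma is conjugate to the Poisson likelihood: posterior is Gamma(shape = 7.5+15 = 22.5, rate = 3.7+5 = 8.7).

Posterior: Gamma(shape=22.5, rate=8.7)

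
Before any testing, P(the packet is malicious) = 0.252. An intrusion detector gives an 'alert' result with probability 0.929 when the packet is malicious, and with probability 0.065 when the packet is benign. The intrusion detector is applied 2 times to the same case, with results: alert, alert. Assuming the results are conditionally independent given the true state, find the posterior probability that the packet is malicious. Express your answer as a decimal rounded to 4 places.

Let H be the event that the packet is malicious; start with P(H) = 0.252. P('alert'|H) = 0.929, P('alert'|¬H) = 0.065.
Update on result 1 ('alert'): P(H) ← 0.929·0.2520 / (0.929·0.2520 + 0.065·0.7480) = 0.23411/0.28273 = 0.8280.
Update on result 2 ('alert'): P(H) ← 0.929·0.8280 / (0.929·0.8280 + 0.065·0.1720) = 0.76924/0.78042 = 0.9857.

Posterior P(H) ≈ 0.9857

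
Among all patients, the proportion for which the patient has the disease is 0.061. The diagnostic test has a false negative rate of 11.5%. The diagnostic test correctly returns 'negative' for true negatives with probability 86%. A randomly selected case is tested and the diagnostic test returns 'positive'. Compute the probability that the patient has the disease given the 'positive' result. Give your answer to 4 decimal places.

P(H | E) ≈ 0.2911

Write H for 'the patient has the disease'. Prior odds H:¬H = 0.061/0.939 = 0.064963. For the 'positive' outcome, the likelihood ratio is 0.885/0.14 = 6.3214.
Posterior odds = 0.064963 × 6.3214 = 0.41066, so P(H|E) = 0.41066/(1+0.41066) = 0.2911.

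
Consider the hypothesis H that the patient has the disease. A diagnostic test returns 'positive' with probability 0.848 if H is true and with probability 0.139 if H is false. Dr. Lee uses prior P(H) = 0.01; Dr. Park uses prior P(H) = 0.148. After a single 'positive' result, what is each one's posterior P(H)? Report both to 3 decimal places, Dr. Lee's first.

Dr. Lee: 0.058; Dr. Park: 0.515

P('+'|H) = 0.848, P('+'|¬H) = 0.139.
Dr. Lee: numerator 0.848·0.01 = 0.0084800; evidence = 0.0084800+0.139·0.99 = 0.14609; posterior = 0.058.
Dr. Park: numerator 0.848·0.148 = 0.12550; evidence = 0.12550+0.139·0.852 = 0.24393; posterior = 0.515.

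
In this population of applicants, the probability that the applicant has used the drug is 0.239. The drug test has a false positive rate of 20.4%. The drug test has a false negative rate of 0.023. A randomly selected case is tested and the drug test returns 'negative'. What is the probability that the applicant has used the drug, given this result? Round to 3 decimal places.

Let H be the event that the applicant has used the drug. P(H) = 0.239, so P(¬H) = 0.761. With E the 'negative' result, P(E|H) = 0.023 and P(E|¬H) = 0.796.
P(E) = 0.023·0.239 + 0.796·0.761 = 0.0054970 + 0.60576 = 0.61125.
By Bayes' theorem, P(H|E) = 0.0054970 / 0.61125 = 0.009.

P(H | E) ≈ 0.009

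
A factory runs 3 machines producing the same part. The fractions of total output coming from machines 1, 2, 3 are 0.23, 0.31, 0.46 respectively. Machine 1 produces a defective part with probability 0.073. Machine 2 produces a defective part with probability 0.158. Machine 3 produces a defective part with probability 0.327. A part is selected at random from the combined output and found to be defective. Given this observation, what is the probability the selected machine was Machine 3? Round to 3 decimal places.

Posterior probability ≈ 0.696

P(defective|M1) = 0.073; P(defective|M2) = 0.158; P(defective|M3) = 0.327.
Prior × likelihood for each source: 0.23·0.073=0.01679, 0.31·0.158=0.04898, 0.46·0.327=0.1504. Summing gives P(defective) = 0.21619.
P(Machine 3 | defective) = 0.1504 / 0.21619 = 0.696.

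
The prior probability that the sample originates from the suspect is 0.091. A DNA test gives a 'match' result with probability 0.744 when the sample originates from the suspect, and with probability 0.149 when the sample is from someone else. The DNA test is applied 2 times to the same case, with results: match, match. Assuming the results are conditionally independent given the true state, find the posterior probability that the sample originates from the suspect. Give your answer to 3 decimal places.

Posterior P(H) ≈ 0.714

With H the event that the sample originates from the suspect, the joint likelihood of the observed sequence is P(data|H) = 0.744·0.744 = 0.55354 and P(data|¬H) = 0.149·0.149 = 0.022201.
Bayes: P(H|data) = 0.091·0.55354 / (0.091·0.55354 + 0.909·0.022201) = 0.050372/0.070552 = 0.7140.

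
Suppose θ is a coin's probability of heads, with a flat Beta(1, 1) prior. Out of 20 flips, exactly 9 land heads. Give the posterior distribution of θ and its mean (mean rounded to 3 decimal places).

Posterior: Beta(10, 12); mean ≈ 0.455

Observing 9 successes and 11 failures updates Beta(1, 1) by adding the success and failure counts to the two shape parameters: α = 1+9 = 10, β = 1+11 = 12.
E[θ | data] = 10/(10+12) = 0.455.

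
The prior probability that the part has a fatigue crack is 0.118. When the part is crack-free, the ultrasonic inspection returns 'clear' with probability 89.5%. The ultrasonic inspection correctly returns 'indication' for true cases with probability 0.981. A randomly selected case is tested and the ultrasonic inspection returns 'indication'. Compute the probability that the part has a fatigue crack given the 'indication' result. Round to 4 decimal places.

Write H for 'the part has a fatigue crack'. Prior odds H:¬H = 0.118/0.882 = 0.13379. For the 'indication' outcome, the likelihood ratio is 0.981/0.105 = 9.3429.
Posterior odds = 0.13379 × 9.3429 = 1.2500, so P(H|E) = 1.2500/(1+1.2500) = 0.5555.

P(H | E) ≈ 0.5555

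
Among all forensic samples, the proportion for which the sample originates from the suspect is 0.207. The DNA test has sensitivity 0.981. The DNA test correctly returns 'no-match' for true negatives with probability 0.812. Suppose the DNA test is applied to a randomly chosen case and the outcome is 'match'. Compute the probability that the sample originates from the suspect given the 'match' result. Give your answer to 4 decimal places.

Write H for 'the sample originates from the suspect'. Prior odds H:¬H = 0.207/0.793 = 0.26103. For the 'match' outcome, the likelihood ratio is 0.981/0.188 = 5.2181.
Posterior odds = 0.26103 × 5.2181 = 1.3621, so P(H|E) = 1.3621/(1+1.3621) = 0.5766.

P(H | E) ≈ 0.5766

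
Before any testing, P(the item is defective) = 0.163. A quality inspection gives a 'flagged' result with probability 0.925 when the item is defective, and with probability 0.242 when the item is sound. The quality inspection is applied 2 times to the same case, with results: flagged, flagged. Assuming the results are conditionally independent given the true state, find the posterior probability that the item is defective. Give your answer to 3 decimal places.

With H the event that the item is defective, the joint likelihood of the observed sequence is P(data|H) = 0.925·0.925 = 0.85563 and P(data|¬H) = 0.242·0.242 = 0.058564.
Bayes: P(H|data) = 0.163·0.85563 / (0.163·0.85563 + 0.837·0.058564) = 0.13947/0.18848 = 0.7399.

Posterior P(H) ≈ 0.740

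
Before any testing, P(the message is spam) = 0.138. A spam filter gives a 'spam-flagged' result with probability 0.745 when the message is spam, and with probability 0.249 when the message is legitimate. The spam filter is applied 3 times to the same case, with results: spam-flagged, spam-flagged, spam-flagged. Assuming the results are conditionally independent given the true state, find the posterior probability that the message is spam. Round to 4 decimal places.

Let H be the event that the message is spam; start with P(H) = 0.138. P('spam-flagged'|H) = 0.745, P('spam-flagged'|¬H) = 0.249.
Update on result 1 ('spam-flagged'): P(H) ← 0.745·0.1380 / (0.745·0.1380 + 0.249·0.8620) = 0.10281/0.31745 = 0.3239.
Update on result 2 ('spam-flagged'): P(H) ← 0.745·0.3239 / (0.745·0.3239 + 0.249·0.6761) = 0.24128/0.40964 = 0.5890.
Update on result 3 ('spam-flagged'): P(H) ← 0.745·0.5890 / (0.745·0.5890 + 0.249·0.4110) = 0.43881/0.54115 = 0.8109.

Posterior P(H) ≈ 0.8109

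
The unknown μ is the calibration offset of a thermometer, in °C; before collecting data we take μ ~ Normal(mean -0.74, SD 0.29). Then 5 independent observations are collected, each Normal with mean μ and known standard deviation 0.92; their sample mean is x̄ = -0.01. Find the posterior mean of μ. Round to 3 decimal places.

Prior precision 1/τ₀² = 1/0.29² = 11.8906; data precision n/σ² = 5/0.92² = 5.90737.
Posterior precision = 11.8906 + 5.90737 = 17.7980.
Posterior mean = (11.8906·-0.74 + 5.90737·-0.01) / 17.7980 = -0.498.

Posterior mean ≈ -0.498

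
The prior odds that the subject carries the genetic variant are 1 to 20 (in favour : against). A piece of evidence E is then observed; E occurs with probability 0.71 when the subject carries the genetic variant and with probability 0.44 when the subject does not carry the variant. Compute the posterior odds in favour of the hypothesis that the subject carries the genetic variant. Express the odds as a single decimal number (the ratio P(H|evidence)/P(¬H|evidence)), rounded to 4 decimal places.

Prior odds = 1/20 = 0.050000.
Likelihood ratio for E = 0.71/0.44 = 1.6136.
Posterior odds = prior odds × LR = 0.080682.

Posterior odds ≈ 0.0807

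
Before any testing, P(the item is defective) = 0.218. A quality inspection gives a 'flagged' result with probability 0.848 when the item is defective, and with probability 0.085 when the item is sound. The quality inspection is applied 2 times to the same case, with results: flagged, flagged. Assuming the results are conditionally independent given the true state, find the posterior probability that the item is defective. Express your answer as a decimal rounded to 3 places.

Posterior P(H) ≈ 0.965

With H the event that the item is defective, the joint likelihood of the observed sequence is P(data|H) = 0.848·0.848 = 0.71910 and P(data|¬H) = 0.085·0.085 = 0.0072250.
Bayes: P(H|data) = 0.218·0.71910 / (0.218·0.71910 + 0.782·0.0072250) = 0.15676/0.16241 = 0.9652.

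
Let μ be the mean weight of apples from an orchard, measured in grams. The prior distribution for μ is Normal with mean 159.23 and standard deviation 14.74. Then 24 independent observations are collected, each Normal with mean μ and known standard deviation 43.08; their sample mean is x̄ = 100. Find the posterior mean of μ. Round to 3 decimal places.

Posterior mean ≈ 115.547

Prior precision 1/τ₀² = 1/14.74² = 0.00460262; data precision n/σ² = 24/43.08² = 0.0129318.
Posterior precision = 0.00460262 + 0.0129318 = 0.0175344.
Posterior mean = (0.00460262·159.23 + 0.0129318·100) / 0.0175344 = 115.547.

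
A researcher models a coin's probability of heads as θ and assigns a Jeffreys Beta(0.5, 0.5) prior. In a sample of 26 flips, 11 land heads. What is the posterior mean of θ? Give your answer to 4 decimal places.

Posterior mean ≈ 0.4259

Observing 11 successes and 15 failures updates Beta(0.5, 0.5) by adding the success and failure counts to the two shape parameters: α = 0.5+11 = 11.5, β = 0.5+15 = 15.5.
E[θ | data] = 11.5/(11.5+15.5) = 0.4259.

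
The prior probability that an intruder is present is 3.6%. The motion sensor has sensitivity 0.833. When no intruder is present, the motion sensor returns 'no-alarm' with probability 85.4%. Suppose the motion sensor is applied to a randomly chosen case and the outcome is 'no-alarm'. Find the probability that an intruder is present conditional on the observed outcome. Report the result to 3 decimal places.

P(H | E) ≈ 0.007

Let H be the event that an intruder is present. P(H) = 0.036, so P(¬H) = 0.964. With E the 'no-alarm' result, P(E|H) = 0.167 and P(E|¬H) = 0.854.
P(E) = 0.167·0.036 + 0.854·0.964 = 0.0060120 + 0.82326 = 0.82927.
By Bayes' theorem, P(H|E) = 0.0060120 / 0.82927 = 0.007.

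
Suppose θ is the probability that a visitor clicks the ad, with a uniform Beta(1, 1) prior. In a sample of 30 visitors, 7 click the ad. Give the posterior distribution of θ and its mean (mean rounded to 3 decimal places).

The binomial likelihood is conjugate to the Beta prior: with 7 successes and 23 failures, the posterior is Beta(1+7, 1+23) = Beta(8, 24).
E[θ | data] = 8/(8+24) = 0.250.

Posterior: Beta(8, 24); mean ≈ 0.250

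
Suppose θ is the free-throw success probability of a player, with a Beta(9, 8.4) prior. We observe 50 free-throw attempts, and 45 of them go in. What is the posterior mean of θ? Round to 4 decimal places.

Posterior mean ≈ 0.8012

The binomial likelihood is conjugate to the Beta prior: with 45 successes and 5 failures, the posterior is Beta(9+45, 8.4+5) = Beta(54, 13.4).
Posterior mean = α/(α+β) = 54/67.4 = 0.8012.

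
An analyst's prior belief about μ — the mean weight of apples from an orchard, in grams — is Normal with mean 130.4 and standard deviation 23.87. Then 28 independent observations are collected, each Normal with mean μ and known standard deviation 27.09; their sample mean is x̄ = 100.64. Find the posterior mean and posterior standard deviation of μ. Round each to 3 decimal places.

Posterior mean ≈ 101.949; posterior SD ≈ 5.006

Prior precision 1/τ₀² = 1/23.87² = 0.00175507; data precision n/σ² = 28/27.09² = 0.0381540.
Posterior precision = 0.00175507 + 0.0381540 = 0.0399091, giving posterior SD = 1/√0.0399091 = 5.006.
Posterior mean = (0.00175507·130.4 + 0.0381540·100.64) / 0.0399091 = 101.949.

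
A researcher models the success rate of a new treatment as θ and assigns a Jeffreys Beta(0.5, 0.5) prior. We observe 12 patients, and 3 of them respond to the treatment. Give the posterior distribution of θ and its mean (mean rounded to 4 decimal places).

The binomial likelihood is conjugate to the Beta prior: with 3 successes and 9 failures, the posterior is Beta(0.5+3, 0.5+9) = Beta(3.5, 9.5).
E[θ | data] = 3.5/(3.5+9.5) = 0.2692.

Posterior: Beta(3.5, 9.5); mean ≈ 0.2692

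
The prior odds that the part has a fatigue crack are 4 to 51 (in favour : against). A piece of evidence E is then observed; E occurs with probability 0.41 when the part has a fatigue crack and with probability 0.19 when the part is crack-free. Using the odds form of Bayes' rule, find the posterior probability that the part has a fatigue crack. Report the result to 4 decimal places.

Prior odds = 4/51 = 0.078431.
Likelihood ratio for E = 0.41/0.19 = 2.1579.
Posterior odds = prior odds × LR = 0.16925.
Posterior probability = odds/(1+odds) = 0.16925/1.1692 = 0.1447.

Posterior probability ≈ 0.1447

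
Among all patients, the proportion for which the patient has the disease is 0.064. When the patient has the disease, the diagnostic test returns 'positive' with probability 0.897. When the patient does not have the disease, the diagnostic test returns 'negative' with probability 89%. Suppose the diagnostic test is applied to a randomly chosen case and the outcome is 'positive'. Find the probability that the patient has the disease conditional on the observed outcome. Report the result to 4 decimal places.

Write H for 'the patient has the disease'. Prior odds H:¬H = 0.064/0.936 = 0.068376. For the 'positive' outcome, the likelihood ratio is 0.897/0.11 = 8.1545.
Posterior odds = 0.068376 × 8.1545 = 0.55758, so P(H|E) = 0.55758/(1+0.55758) = 0.3580.

P(H | E) ≈ 0.3580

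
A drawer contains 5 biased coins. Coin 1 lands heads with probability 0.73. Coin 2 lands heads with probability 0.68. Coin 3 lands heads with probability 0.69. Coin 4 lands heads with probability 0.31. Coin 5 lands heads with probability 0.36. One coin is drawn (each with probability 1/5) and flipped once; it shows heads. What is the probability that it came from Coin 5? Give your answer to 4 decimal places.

Tabulate prior·likelihood by source: [1] prior 0.2, lik 0.73, product 0.1460; [2] prior 0.2, lik 0.68, product 0.1360; [3] prior 0.2, lik 0.69, product 0.1380; [4] prior 0.2, lik 0.31, product 0.06200; [5] prior 0.2, lik 0.36, product 0.07200.
Normalizing constant = 0.55400; the posterior for Coin 5 is its product over the sum, 0.07200/0.55400 = 0.1300.

Posterior probability ≈ 0.1300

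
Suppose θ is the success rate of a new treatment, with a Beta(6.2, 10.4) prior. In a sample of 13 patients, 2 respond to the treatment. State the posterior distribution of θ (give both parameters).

Posterior: Beta(8.2, 21.4)

The binomial likelihood is conjugate to the Beta prior: with 2 successes and 11 failures, the posterior is Beta(6.2+2, 10.4+11) = Beta(8.2, 21.4).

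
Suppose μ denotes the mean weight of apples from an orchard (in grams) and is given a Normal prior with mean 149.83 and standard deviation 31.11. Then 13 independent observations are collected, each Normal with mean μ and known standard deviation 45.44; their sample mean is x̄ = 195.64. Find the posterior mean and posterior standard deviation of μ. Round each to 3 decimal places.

Prior precision 1/τ₀² = 1/31.11² = 0.00103324; data precision n/σ² = 13/45.44² = 0.00629603.
Posterior precision = 0.00103324 + 0.00629603 = 0.00732927, giving posterior SD = 1/√0.00732927 = 11.681.
Posterior mean = (0.00103324·149.83 + 0.00629603·195.64) / 0.00732927 = 189.182.

Posterior mean ≈ 189.182; posterior SD ≈ 11.681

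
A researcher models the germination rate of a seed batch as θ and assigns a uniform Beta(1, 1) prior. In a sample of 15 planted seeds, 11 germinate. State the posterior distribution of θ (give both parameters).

Posterior: Beta(12, 5)

The binomial likelihood is conjugate to the Beta prior: with 11 successes and 4 failures, the posterior is Beta(1+11, 1+4) = Beta(12, 5).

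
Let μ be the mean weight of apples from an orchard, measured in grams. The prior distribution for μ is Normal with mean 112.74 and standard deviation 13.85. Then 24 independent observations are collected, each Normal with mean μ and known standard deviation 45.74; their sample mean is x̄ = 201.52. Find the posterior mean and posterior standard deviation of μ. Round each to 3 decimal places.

Posterior mean ≈ 173.780; posterior SD ≈ 7.742

With known σ, the Normal prior is conjugate. Weight on the data is w = (n/σ²)/(n/σ² + 1/τ₀²) = 0.0114715/(0.0114715+0.00521315) = 0.68755.
Posterior mean = w·x̄ + (1−w)·μ₀ = 0.68755·201.52 + 0.31245·112.74 = 173.780. Posterior variance = 1/(0.0114715+0.00521315) = 59.9354, so SD = 7.742.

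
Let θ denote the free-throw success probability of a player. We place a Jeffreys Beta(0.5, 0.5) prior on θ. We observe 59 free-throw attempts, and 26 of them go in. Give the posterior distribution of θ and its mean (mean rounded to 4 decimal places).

The binomial likelihood is conjugate to the Beta prior: with 26 successes and 33 failures, the posterior is Beta(0.5+26, 0.5+33) = Beta(26.5, 33.5).
Posterior mean = α/(α+β) = 26.5/60 = 0.4417.

Posterior: Beta(26.5, 33.5); mean ≈ 0.4417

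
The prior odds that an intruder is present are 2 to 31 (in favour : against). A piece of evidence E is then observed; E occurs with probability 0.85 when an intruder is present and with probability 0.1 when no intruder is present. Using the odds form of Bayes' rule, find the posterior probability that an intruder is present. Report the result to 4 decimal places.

Posterior probability ≈ 0.3542

Prior odds = 2/31 = 0.064516. In log-odds, ln(0.064516) = -2.7408.
Add log likelihood ratio: ln(8.5000) = 2.1401.
Posterior log-odds = -0.60077, so posterior odds = exp(-0.60077) = 0.54839. Converting, P(H|E) = 0.54839/1.5484 = 0.3542.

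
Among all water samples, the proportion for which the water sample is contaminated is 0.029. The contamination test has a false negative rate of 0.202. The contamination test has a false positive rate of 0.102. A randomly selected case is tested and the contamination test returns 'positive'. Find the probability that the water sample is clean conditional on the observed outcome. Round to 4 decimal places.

Write H for 'the water sample is contaminated'. Prior odds H:¬H = 0.029/0.971 = 0.029866. For the 'positive' outcome, the likelihood ratio is 0.798/0.102 = 7.8235.
Posterior odds = 0.029866 × 7.8235 = 0.23366, so P(H|E) = 0.23366/(1+0.23366) = 0.1894. Then P(¬H|E) = 1 − 0.1894 = 0.8106.

P(¬H | E) ≈ 0.8106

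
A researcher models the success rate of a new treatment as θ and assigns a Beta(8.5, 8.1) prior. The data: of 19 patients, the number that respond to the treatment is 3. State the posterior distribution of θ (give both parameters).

Posterior: Beta(11.5, 24.1)

The binomial likelihood is conjugate to the Beta prior: with 3 successes and 16 failures, the posterior is Beta(8.5+3, 8.1+16) = Beta(11.5, 24.1).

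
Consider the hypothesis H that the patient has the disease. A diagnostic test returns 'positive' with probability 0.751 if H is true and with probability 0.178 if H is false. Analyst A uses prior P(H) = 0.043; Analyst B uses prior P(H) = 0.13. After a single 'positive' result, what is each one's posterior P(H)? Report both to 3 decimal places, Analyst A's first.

Analyst A: 0.159; Analyst B: 0.387

P('+'|H) = 0.751, P('+'|¬H) = 0.178.
Analyst A: numerator 0.751·0.043 = 0.032293; evidence = 0.032293+0.178·0.957 = 0.20264; posterior = 0.159.
Analyst B: numerator 0.751·0.13 = 0.097630; evidence = 0.097630+0.178·0.87 = 0.25249; posterior = 0.387.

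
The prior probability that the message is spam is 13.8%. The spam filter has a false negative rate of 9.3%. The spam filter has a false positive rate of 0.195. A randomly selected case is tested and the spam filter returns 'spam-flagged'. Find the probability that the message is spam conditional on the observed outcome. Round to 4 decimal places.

Let H be the event that the message is spam. P(H) = 0.138, so P(¬H) = 0.862. With E the 'spam-flagged' result, P(E|H) = 0.907 and P(E|¬H) = 0.195.
P(E) = 0.907·0.138 + 0.195·0.862 = 0.12517 + 0.16809 = 0.29326.
By Bayes' theorem, P(H|E) = 0.12517 / 0.29326 = 0.4268.

P(H | E) ≈ 0.4268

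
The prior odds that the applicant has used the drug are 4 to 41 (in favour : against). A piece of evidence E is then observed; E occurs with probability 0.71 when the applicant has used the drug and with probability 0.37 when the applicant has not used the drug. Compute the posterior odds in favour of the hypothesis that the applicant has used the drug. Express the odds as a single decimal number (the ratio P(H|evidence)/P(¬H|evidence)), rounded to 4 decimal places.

Posterior odds ≈ 0.1872

Prior odds = 4/41 = 0.097561.
Likelihood ratio for E = 0.71/0.37 = 1.9189.
Posterior odds = prior odds × LR = 0.18721.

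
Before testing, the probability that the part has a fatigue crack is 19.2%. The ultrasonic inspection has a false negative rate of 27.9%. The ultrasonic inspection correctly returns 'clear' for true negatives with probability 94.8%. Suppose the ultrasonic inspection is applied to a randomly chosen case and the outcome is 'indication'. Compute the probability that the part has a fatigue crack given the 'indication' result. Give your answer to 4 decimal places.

Let H be the event that the part has a fatigue crack. P(H) = 0.192, so P(¬H) = 0.808. With E the 'indication' result, P(E|H) = 0.721 and P(E|¬H) = 0.052.
P(E) = 0.721·0.192 + 0.052·0.808 = 0.13843 + 0.042016 = 0.18045.
By Bayes' theorem, P(H|E) = 0.13843 / 0.18045 = 0.7672.

P(H | E) ≈ 0.7672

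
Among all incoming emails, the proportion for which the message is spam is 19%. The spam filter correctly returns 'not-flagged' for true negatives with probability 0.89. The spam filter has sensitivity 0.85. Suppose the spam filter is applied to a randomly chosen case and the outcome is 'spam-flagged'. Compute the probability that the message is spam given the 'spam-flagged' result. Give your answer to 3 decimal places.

P(H | E) ≈ 0.644

Write H for 'the message is spam'. Prior odds H:¬H = 0.19/0.81 = 0.23457. For the 'spam-flagged' outcome, the likelihood ratio is 0.85/0.11 = 7.7273.
Posterior odds = 0.23457 × 7.7273 = 1.8126, so P(H|E) = 1.8126/(1+1.8126) = 0.644.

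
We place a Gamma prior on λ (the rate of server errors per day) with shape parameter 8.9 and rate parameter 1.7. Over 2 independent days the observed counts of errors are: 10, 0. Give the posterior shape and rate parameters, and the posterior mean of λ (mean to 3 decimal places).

Total count ∑xᵢ = 10 over n = 2 days.
Gamma is conjugate to the Poisson likelihood: posterior is Gamma(shape = 8.9+10 = 18.9, rate = 1.7+2 = 3.7).
E[λ | data] = 18.9/3.7 = 5.108.

Posterior: Gamma(shape=18.9, rate=3.7); mean ≈ 5.108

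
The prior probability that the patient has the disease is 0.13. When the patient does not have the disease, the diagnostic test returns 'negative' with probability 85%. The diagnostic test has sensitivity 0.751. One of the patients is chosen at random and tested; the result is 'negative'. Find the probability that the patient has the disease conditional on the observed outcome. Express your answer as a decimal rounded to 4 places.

P(H | E) ≈ 0.0419

Write H for 'the patient has the disease'. Prior odds H:¬H = 0.13/0.87 = 0.14943. For the 'negative' outcome, the likelihood ratio is 0.249/0.85 = 0.29294.
Posterior odds = 0.14943 × 0.29294 = 0.043773, so P(H|E) = 0.043773/(1+0.043773) = 0.0419.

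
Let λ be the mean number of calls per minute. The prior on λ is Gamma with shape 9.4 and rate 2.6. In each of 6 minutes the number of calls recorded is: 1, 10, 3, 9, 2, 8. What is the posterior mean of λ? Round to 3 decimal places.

Posterior mean ≈ 4.930

The Poisson likelihood adds the total count to the shape and the number of exposure periods to the rate. Here ∑xᵢ = 33 and n = 6, so shape 9.4→42.4 and rate 2.6→8.6.
E[λ | data] = 42.4/8.6 = 4.930.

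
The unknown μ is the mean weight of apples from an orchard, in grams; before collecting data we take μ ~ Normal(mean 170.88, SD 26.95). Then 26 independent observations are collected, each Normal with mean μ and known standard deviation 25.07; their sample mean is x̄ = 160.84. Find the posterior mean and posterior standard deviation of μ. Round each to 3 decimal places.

With known σ, the Normal prior is conjugate. Weight on the data is w = (n/σ²)/(n/σ² + 1/τ₀²) = 0.0413680/(0.0413680+0.00137684) = 0.96779.
Posterior mean = w·x̄ + (1−w)·μ₀ = 0.96779·160.84 + 0.032211·170.88 = 161.163. Posterior variance = 1/(0.0413680+0.00137684) = 23.3946, so SD = 4.837.

Posterior mean ≈ 161.163; posterior SD ≈ 4.837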